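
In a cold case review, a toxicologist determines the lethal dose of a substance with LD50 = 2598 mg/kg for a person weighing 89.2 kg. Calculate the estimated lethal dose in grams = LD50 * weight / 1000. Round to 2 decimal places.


Lethal dose calculation:
Lethal dose = LD50 * body_weight / 1000
= 2598 * 89.2 / 1000
= 231741.6 / 1000
= 231.74 g

231.74


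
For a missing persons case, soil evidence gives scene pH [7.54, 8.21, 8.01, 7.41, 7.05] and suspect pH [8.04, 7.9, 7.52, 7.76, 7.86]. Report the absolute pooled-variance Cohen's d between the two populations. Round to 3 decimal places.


Pooled-variance Cohen's d for soil pH comparison:
Scene mean = 38.22 / 5 = 7.644
Suspect mean = 39.08 / 5 = 7.816
Scene sample variance s_s^2 = 0.21818
Suspect sample variance s_c^2 = 0.03748
Pooled variance = ((n_s-1)*s_s^2 + (n_c-1)*s_c^2) / (n_s + n_c - 2) = 0.12783
Pooled SD = sqrt(0.12783) = 0.357533
Mean difference = -0.172
|d| = |-0.172| / 0.357533 = 0.481

0.481


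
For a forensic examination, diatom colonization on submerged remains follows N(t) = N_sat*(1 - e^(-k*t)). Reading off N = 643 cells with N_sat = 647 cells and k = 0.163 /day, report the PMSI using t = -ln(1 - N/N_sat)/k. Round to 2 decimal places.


PMSI from diatom colonization curve:
N / N_sat = 643 / 647 = 0.993818
1 - N/N_sat = 0.006182
ln(1 - N/N_sat) = -5.086113
t = -ln(1 - N/N_sat) / k = -(-5.086113) / 0.163 = 31.20 days

31.20


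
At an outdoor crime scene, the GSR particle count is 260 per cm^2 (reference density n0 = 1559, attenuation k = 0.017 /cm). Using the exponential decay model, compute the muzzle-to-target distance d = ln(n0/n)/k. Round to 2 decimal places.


GSR distance calculation:
n0/n = 1559 / 260 = 5.996154
ln(n0/n) = 1.791118
d = 1.791118 / 0.017 = 105.36 cm

105.36


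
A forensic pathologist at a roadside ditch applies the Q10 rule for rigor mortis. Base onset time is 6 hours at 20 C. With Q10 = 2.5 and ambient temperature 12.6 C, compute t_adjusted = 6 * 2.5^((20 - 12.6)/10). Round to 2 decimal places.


Rigor mortis time adjustment:
Exponent = (T_ref - T_actual) / 10 = (20 - 12.6) / 10 = 0.74
Q10 factor = 2.5^0.74 = 1.97004
t_adjusted = 6 * 1.97004 = 11.82 hours

11.82


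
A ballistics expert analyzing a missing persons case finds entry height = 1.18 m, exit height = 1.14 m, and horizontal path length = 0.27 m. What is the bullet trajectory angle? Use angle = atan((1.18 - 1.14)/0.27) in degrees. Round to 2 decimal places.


Bullet trajectory angle:
Height difference = 1.18 - 1.14 = 0.04 m
angle = atan(0.04 / 0.27)
angle = atan(0.148148)
angle = 8.43 degrees

8.43


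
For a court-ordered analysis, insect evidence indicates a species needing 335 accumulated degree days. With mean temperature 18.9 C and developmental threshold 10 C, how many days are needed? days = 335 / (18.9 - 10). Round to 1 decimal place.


Insect development time:
Effective temperature = avg_temp - T_base = 18.9 - 10 = 8.9 C
Days = ADD / effective_temp = 335 / 8.9 = 37.6 days

37.6


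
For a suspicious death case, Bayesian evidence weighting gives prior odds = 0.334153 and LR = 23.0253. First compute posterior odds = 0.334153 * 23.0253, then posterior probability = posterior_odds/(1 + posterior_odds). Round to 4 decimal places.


Bayesian evidence evaluation:
Posterior odds = prior_odds * LR = 0.334153 * 23.0253 = 7.693973
Posterior probability = posterior_odds / (1 + posterior_odds)
= 7.693973 / (1 + 7.693973)
= 7.693973 / 8.693973
= 0.8850

0.8850


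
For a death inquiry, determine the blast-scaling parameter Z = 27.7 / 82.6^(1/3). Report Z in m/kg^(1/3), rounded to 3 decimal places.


Scaled distance calculation:
W^(1/3) = 82.6^(1/3) = 4.355052
Z = R / W^(1/3) = 27.7 / 4.355052
Z = 6.360 m/kg^(1/3)

6.360


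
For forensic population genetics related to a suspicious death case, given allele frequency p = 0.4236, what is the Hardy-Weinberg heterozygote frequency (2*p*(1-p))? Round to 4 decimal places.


Hardy-Weinberg heterozygote frequency:
q = 1 - p = 1 - 0.4236 = 0.5764
2pq = 2 * 0.4236 * 0.5764 = 0.4883

0.4883


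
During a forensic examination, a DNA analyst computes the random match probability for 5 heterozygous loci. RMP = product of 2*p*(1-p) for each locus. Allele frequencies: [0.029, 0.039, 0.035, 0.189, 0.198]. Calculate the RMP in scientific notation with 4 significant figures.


Computing RMP for 5 loci:
Locus 1: 2 * 0.029 * 0.971 = 0.056318
Locus 2: 2 * 0.039 * 0.961 = 0.074958
Locus 3: 2 * 0.035 * 0.965 = 0.06755
Locus 4: 2 * 0.189 * 0.811 = 0.306558
Locus 5: 2 * 0.198 * 0.802 = 0.317592
RMP = 2.776e-05

2.776e-05


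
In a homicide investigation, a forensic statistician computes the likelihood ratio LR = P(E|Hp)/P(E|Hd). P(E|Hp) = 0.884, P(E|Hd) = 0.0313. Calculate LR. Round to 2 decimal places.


Likelihood ratio calculation:
LR = P(E|Hp) / P(E|Hd)
LR = 0.884 / 0.0313
LR = 28.24

28.24


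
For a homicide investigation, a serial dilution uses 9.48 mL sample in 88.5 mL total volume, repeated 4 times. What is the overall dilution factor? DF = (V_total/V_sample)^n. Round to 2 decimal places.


Dilution factor calculation:
Single dilution = V_total / V_sample = 88.5 / 9.48 ≈ 9.335443
Number of dilutions = 4
Total DF = (88.5 / 9.48)^4 (full precision, rounded at the end) = 7595.21

7595.21


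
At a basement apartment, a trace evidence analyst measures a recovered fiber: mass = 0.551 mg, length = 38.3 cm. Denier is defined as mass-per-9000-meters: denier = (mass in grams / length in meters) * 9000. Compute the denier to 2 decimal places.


Denier calculation:
Mass in grams = 0.551 mg / 1000 = 0.000551 g
Length in meters = 38.3 cm / 100 = 0.383 m
Linear density = mass / length = 0.000551 / 0.383 = 0.00143864 g/m
Denier = (g/m) * 9000 = 0.00143864 * 9000 = 12.95

12.95


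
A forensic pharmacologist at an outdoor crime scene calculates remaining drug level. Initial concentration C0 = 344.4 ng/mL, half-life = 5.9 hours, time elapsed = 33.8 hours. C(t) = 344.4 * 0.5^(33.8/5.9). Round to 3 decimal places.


Drug concentration decay:
Number of half-lives = t / t_half = 33.8 / 5.9 = 5.728814
Decay factor = 0.5^5.728814 = 0.01885624
C(t) = 344.4 * 0.01885624 = 6.494 ng/mL

6.494


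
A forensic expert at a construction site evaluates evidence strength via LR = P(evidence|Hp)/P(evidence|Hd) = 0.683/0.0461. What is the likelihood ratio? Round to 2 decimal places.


Likelihood ratio calculation:
LR = P(E|Hp) / P(E|Hd)
LR = 0.683 / 0.0461
LR = 14.82

14.82


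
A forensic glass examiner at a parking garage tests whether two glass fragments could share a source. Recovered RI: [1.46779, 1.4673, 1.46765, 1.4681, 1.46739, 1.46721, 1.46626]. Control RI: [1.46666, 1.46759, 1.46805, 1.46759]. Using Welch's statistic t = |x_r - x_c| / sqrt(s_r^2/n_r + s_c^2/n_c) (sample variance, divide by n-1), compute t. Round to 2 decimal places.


Welch's t-criterion for glass RI comparison:
Recovered mean = sum / n_r = 10.2717 / 7 = 1.4673857
Control mean = sum / n_c = 5.86989 / 4 = 1.4674725
Recovered sample variance s_r^2 = 3.41495e-07
Control sample variance s_c^2 = 3.40425e-07
Welch SE (unpooled) = sqrt(s_r^2/n_r + s_c^2/n_c) = sqrt(4.8785e-08 + 8.51062e-08) = sqrt(1.33891e-07) = 0.000365911
|mean_r - mean_c| = 8.67857e-05
t = 8.67857e-05 / 0.000365911 = 0.24

0.24


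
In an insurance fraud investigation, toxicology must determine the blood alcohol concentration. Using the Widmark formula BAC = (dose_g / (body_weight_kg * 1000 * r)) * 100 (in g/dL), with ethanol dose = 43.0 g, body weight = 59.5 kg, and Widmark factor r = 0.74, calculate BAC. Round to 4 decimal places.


Applying the Widmark formula:
BAC = (dose_g / (body_wt * 1000 * r)) * 100
Denominator = 59.5 * 1000 * 0.74 = 44030
BAC = (43.0 / 44030) * 100
BAC = 0.0977 g/dL

0.0977


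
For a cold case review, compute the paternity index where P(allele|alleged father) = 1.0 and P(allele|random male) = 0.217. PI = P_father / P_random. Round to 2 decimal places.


Paternity Index calculation:
PI = P(allele|father) / P(allele|random)
PI = 1.0 / 0.217
PI = 4.61

4.61


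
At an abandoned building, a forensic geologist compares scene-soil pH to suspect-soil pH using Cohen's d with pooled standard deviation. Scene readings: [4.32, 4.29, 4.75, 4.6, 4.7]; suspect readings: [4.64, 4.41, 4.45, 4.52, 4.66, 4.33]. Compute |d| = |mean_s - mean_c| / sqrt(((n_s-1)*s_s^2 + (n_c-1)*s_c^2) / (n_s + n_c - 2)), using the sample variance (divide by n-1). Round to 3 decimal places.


Pooled-variance Cohen's d for soil pH comparison:
Scene mean = 22.66 / 5 = 4.532
Suspect mean = 27.01 / 6 = 4.501667
Scene sample variance s_s^2 = 0.04597
Suspect sample variance s_c^2 = 0.017017
Pooled variance = ((n_s-1)*s_s^2 + (n_c-1)*s_c^2) / (n_s + n_c - 2) = 0.029885
Pooled SD = sqrt(0.029885) = 0.172873
Mean difference = 0.030333
|d| = |0.030333| / 0.172873 = 0.175

0.175


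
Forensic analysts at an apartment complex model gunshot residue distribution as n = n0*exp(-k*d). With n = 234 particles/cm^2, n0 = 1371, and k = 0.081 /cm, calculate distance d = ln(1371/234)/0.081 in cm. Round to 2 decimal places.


GSR distance calculation:
n0/n = 1371 / 234 = 5.858974
ln(n0/n) = 1.767975
d = 1.767975 / 0.081 = 21.83 cm

21.83


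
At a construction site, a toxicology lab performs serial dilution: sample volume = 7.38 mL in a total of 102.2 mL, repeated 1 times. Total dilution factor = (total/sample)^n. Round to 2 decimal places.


Dilution factor calculation:
Single dilution = V_total / V_sample = 102.2 / 7.38 ≈ 13.848238
Number of dilutions = 1
Total DF = (102.2 / 7.38)^1 (full precision, rounded at the end) = 13.85

13.85


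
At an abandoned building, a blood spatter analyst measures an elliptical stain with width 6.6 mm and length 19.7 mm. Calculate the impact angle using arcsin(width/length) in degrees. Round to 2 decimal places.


Blood spatter impact angle calculation:
width / length = 6.6 / 19.7 = 0.335025
angle = arcsin(0.335025)
angle = 19.57 degrees

19.57


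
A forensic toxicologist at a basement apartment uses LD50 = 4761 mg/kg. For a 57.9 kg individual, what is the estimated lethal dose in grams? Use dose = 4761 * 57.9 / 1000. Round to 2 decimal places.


Lethal dose calculation:
Lethal dose = LD50 * body_weight / 1000
= 4761 * 57.9 / 1000
= 275661.9 / 1000
= 275.66 g

275.66


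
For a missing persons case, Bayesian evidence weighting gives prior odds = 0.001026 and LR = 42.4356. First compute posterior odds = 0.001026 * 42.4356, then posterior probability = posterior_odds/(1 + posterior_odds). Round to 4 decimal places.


Bayesian evidence evaluation:
Posterior odds = prior_odds * LR = 0.001026 * 42.4356 = 0.04353893
Posterior probability = posterior_odds / (1 + posterior_odds)
= 0.04353893 / (1 + 0.04353893)
= 0.04353893 / 1.04353893
= 0.0417

0.0417


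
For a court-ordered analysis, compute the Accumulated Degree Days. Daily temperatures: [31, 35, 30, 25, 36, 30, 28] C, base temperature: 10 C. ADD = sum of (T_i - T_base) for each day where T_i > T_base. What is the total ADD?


Computing ADD day by day:
Day 1: max(0, 31 - 10) = 21
Day 2: max(0, 35 - 10) = 25
Day 3: max(0, 30 - 10) = 20
Day 4: max(0, 25 - 10) = 15
Day 5: max(0, 36 - 10) = 26
Day 6: max(0, 30 - 10) = 20
Day 7: max(0, 28 - 10) = 18
Total ADD = 145

145


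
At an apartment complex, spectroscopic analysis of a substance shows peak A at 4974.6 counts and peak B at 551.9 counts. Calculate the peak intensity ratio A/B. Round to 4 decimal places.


Spectral peak ratio:
Peak A = 4974.6 counts
Peak B = 551.9 counts
Ratio = 4974.6 / 551.9 = 9.0136

9.0136


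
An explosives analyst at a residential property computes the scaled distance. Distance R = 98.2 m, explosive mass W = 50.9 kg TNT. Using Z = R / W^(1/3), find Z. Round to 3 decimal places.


Scaled distance calculation:
W^(1/3) = 50.9^(1/3) = 3.706004
Z = R / W^(1/3) = 98.2 / 3.706004
Z = 26.498 m/kg^(1/3)

26.498


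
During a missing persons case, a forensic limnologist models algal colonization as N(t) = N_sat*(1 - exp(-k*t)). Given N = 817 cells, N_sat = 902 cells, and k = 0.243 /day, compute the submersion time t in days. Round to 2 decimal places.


PMSI from diatom colonization curve:
N / N_sat = 817 / 902 = 0.905765
1 - N/N_sat = 0.094235
ln(1 - N/N_sat) = -2.361964
t = -ln(1 - N/N_sat) / k = -(-2.361964) / 0.243 = 9.72 days

9.72


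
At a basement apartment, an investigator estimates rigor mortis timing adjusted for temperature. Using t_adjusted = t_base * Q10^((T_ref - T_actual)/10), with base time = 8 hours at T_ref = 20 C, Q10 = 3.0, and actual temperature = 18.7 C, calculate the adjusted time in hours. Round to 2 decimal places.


Rigor mortis time adjustment:
Exponent = (T_ref - T_actual) / 10 = (20 - 18.7) / 10 = 0.13
Q10 factor = 3.0^0.13 = 1.15352
t_adjusted = 8 * 1.15352 = 9.23 hours

9.23


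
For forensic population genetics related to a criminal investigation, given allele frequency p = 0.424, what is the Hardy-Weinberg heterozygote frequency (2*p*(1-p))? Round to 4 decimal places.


Hardy-Weinberg heterozygote frequency:
q = 1 - p = 1 - 0.424 = 0.576
2pq = 2 * 0.424 * 0.576 = 0.4884

0.4884


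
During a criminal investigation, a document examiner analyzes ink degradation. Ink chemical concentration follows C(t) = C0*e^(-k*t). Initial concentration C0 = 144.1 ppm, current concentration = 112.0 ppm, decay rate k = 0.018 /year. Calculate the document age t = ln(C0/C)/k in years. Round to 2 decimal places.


Document age estimation:
C0/C = 144.1 / 112.0 = 1.286607
ln(C0/C) = 0.252009
t = 0.252009 / 0.018 = 14.00 years

14.00


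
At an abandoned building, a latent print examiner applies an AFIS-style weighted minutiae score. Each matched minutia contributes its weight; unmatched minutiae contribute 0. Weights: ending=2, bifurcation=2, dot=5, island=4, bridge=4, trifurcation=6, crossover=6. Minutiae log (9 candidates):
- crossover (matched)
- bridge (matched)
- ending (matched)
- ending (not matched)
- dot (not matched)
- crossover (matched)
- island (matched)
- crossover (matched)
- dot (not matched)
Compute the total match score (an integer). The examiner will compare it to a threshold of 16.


Weighted minutiae match score:
  crossover: matched, +6 (running total 6)
  bridge: matched, +4 (running total 10)
  ending: matched, +2 (running total 12)
  ending: not matched, +0
  dot: not matched, +0
  crossover: matched, +6 (running total 18)
  island: matched, +4 (running total 22)
  crossover: matched, +6 (running total 28)
  dot: not matched, +0
Total score = 28
Threshold = 16; verdict = identification

28


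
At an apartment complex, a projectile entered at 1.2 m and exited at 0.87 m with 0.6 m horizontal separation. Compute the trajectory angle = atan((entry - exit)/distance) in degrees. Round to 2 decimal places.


Bullet trajectory angle:
Height difference = 1.2 - 0.87 = 0.33 m
angle = atan(0.33 / 0.6)
angle = atan(0.55)
angle = 28.81 degrees

28.81


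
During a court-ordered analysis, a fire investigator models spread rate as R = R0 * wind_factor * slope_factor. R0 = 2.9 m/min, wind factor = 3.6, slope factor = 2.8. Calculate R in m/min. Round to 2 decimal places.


Fire spread rate calculation:
R = R0 * wind_factor * slope_factor
= 2.9 * 3.6 * 2.8
= 10.44 * 2.8
= 29.23 m/min

29.23


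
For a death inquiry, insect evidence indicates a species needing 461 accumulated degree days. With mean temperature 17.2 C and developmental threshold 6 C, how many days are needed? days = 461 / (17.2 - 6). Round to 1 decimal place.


Insect development time:
Effective temperature = avg_temp - T_base = 17.2 - 6 = 11.2 C
Days = ADD / effective_temp = 461 / 11.2 = 41.2 days

41.2


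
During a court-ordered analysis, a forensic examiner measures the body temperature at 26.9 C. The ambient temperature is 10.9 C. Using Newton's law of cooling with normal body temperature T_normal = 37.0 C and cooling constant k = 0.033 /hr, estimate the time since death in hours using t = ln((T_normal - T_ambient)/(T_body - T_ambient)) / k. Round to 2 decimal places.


Using Newton's law of cooling:
t = ln((T_normal - T_ambient) / (T_body - T_ambient)) / k
T_normal - T_ambient = 26.1
T_body - T_ambient = 16.0
Ratio = 1.63125
ln(ratio) = 0.489347
t = 0.489347 / 0.033 = 14.83 hours

14.83


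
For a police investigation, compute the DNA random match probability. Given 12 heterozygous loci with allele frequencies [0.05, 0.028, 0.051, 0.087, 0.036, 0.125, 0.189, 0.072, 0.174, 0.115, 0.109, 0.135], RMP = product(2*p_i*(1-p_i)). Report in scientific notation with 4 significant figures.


Computing RMP for 12 loci:
Locus 1: 2 * 0.05 * 0.95 = 0.095
Locus 2: 2 * 0.028 * 0.972 = 0.054432
Locus 3: 2 * 0.051 * 0.949 = 0.096798
Locus 4: 2 * 0.087 * 0.913 = 0.158862
Locus 5: 2 * 0.036 * 0.964 = 0.069408
Locus 6: 2 * 0.125 * 0.875 = 0.21875
Locus 7: 2 * 0.189 * 0.811 = 0.306558
Locus 8: 2 * 0.072 * 0.928 = 0.133632
Locus 9: 2 * 0.174 * 0.826 = 0.287448
Locus 10: 2 * 0.115 * 0.885 = 0.20355
Locus 11: 2 * 0.109 * 0.891 = 0.194238
Locus 12: 2 * 0.135 * 0.865 = 0.23355
RMP = 1.313e-10

1.313e-10


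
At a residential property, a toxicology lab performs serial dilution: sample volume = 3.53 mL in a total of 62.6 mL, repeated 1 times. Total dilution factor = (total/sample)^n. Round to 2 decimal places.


Dilution factor calculation:
Single dilution = V_total / V_sample = 62.6 / 3.53 ≈ 17.733711
Number of dilutions = 1
Total DF = (62.6 / 3.53)^1 (full precision, rounded at the end) = 17.73

17.73


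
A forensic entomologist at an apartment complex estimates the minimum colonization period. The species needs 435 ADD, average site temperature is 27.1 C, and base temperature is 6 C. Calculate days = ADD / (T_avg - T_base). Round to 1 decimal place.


Insect development time:
Effective temperature = avg_temp - T_base = 27.1 - 6 = 21.1 C
Days = ADD / effective_temp = 435 / 21.1 = 20.6 days

20.6


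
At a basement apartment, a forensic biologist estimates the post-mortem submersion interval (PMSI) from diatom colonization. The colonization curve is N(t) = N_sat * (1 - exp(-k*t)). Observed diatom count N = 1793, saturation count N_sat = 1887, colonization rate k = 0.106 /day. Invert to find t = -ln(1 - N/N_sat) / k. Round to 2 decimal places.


PMSI from diatom colonization curve:
N / N_sat = 1793 / 1887 = 0.950185
1 - N/N_sat = 0.049815
ln(1 - N/N_sat) = -2.999439
t = -ln(1 - N/N_sat) / k = -(-2.999439) / 0.106 = 28.30 days

28.30


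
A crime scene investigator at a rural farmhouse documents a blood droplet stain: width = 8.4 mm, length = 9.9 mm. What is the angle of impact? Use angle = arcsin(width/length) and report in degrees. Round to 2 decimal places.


Blood spatter impact angle calculation:
width / length = 8.4 / 9.9 = 0.848485
angle = arcsin(0.848485)
angle = 58.05 degrees

58.05


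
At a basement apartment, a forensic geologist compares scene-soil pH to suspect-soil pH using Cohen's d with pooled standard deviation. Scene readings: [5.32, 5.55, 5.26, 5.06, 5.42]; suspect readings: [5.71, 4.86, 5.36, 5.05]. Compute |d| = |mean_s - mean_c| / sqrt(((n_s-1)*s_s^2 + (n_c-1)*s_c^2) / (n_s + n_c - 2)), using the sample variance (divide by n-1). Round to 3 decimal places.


Pooled-variance Cohen's d for soil pH comparison:
Scene mean = 26.61 / 5 = 5.322
Suspect mean = 20.98 / 4 = 5.245
Scene sample variance s_s^2 = 0.03352
Suspect sample variance s_c^2 = 0.138567
Pooled variance = ((n_s-1)*s_s^2 + (n_c-1)*s_c^2) / (n_s + n_c - 2) = 0.07854
Pooled SD = sqrt(0.07854) = 0.28025
Mean difference = 0.077
|d| = |0.077| / 0.28025 = 0.275

0.275


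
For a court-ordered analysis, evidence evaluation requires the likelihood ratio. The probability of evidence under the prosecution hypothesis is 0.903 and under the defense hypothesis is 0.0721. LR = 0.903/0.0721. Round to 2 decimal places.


Likelihood ratio calculation:
LR = P(E|Hp) / P(E|Hd)
LR = 0.903 / 0.0721
LR = 12.52

12.52


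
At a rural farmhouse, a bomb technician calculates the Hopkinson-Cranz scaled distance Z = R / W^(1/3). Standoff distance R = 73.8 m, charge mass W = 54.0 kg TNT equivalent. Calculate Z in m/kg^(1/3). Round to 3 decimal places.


Scaled distance calculation:
W^(1/3) = 54.0^(1/3) = 3.779763
Z = R / W^(1/3) = 73.8 / 3.779763
Z = 19.525 m/kg^(1/3)

19.525


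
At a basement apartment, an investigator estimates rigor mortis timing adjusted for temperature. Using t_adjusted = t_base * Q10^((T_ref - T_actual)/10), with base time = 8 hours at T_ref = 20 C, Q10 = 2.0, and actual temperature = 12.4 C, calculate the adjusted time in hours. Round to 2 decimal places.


Rigor mortis time adjustment:
Exponent = (T_ref - T_actual) / 10 = (20 - 12.4) / 10 = 0.76
Q10 factor = 2.0^0.76 = 1.69349
t_adjusted = 8 * 1.69349 = 13.55 hours

13.55


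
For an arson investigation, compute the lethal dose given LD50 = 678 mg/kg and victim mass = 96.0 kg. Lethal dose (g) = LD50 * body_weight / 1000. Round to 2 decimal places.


Lethal dose calculation:
Lethal dose = LD50 * body_weight / 1000
= 678 * 96.0 / 1000
= 65088 / 1000
= 65.09 g

65.09


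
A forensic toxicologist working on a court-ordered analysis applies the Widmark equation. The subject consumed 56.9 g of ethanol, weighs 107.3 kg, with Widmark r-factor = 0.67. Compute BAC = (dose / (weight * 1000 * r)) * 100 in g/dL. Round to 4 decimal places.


Applying the Widmark formula:
BAC = (dose_g / (body_wt * 1000 * r)) * 100
Denominator = 107.3 * 1000 * 0.67 = 71891
BAC = (56.9 / 71891) * 100
BAC = 0.0791 g/dL

0.0791


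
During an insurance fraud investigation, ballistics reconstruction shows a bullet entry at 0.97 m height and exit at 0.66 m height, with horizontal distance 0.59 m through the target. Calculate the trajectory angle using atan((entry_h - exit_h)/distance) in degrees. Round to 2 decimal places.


Bullet trajectory angle:
Height difference = 0.97 - 0.66 = 0.31 m
angle = atan(0.31 / 0.59)
angle = atan(0.525424)
angle = 27.72 degrees

27.72


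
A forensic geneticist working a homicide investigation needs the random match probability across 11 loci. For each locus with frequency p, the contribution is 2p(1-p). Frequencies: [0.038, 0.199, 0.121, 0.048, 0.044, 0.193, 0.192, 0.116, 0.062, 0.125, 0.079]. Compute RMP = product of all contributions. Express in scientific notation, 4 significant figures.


Computing RMP for 11 loci:
Locus 1: 2 * 0.038 * 0.962 = 0.073112
Locus 2: 2 * 0.199 * 0.801 = 0.318798
Locus 3: 2 * 0.121 * 0.879 = 0.212718
Locus 4: 2 * 0.048 * 0.952 = 0.091392
Locus 5: 2 * 0.044 * 0.956 = 0.084128
Locus 6: 2 * 0.193 * 0.807 = 0.311502
Locus 7: 2 * 0.192 * 0.808 = 0.310272
Locus 8: 2 * 0.116 * 0.884 = 0.205088
Locus 9: 2 * 0.062 * 0.938 = 0.116312
Locus 10: 2 * 0.125 * 0.875 = 0.21875
Locus 11: 2 * 0.079 * 0.921 = 0.145518
RMP = 2.798e-09

2.798e-09


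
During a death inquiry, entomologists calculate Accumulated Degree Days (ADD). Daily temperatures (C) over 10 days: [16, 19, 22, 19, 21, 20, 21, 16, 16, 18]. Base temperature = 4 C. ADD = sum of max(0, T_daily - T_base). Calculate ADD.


Computing ADD day by day:
Day 1: max(0, 16 - 4) = 12
Day 2: max(0, 19 - 4) = 15
Day 3: max(0, 22 - 4) = 18
Day 4: max(0, 19 - 4) = 15
Day 5: max(0, 21 - 4) = 17
Day 6: max(0, 20 - 4) = 16
Day 7: max(0, 21 - 4) = 17
Day 8: max(0, 16 - 4) = 12
Day 9: max(0, 16 - 4) = 12
Day 10: max(0, 18 - 4) = 14
Total ADD = 148

148


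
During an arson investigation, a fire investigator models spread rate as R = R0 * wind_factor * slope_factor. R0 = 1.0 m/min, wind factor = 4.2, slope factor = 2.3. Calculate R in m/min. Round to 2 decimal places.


Fire spread rate calculation:
R = R0 * wind_factor * slope_factor
= 1.0 * 4.2 * 2.3
= 4.2 * 2.3
= 9.66 m/min

9.66


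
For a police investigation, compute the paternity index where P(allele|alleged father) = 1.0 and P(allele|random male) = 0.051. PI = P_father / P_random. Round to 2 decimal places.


Paternity Index calculation:
PI = P(allele|father) / P(allele|random)
PI = 1.0 / 0.051
PI = 19.61

19.61


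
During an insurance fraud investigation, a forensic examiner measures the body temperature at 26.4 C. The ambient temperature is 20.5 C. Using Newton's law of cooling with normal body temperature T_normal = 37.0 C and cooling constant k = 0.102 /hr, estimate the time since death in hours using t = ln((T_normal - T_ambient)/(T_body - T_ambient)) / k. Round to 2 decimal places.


Using Newton's law of cooling:
t = ln((T_normal - T_ambient) / (T_body - T_ambient)) / k
T_normal - T_ambient = 16.5
T_body - T_ambient = 5.9
Ratio = 2.79661
ln(ratio) = 1.028408
t = 1.028408 / 0.102 = 10.08 hours

10.08


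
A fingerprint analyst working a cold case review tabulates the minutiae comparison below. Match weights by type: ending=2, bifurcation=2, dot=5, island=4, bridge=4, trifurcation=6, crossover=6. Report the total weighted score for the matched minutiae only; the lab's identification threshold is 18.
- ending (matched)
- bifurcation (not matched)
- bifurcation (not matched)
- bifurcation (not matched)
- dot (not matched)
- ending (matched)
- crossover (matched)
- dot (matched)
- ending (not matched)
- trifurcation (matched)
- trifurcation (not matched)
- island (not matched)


Weighted minutiae match score:
  ending: matched, +2 (running total 2)
  bifurcation: not matched, +0
  bifurcation: not matched, +0
  bifurcation: not matched, +0
  dot: not matched, +0
  ending: matched, +2 (running total 4)
  crossover: matched, +6 (running total 10)
  dot: matched, +5 (running total 15)
  ending: not matched, +0
  trifurcation: matched, +6 (running total 21)
  trifurcation: not matched, +0
  island: not matched, +0
Total score = 21
Threshold = 18; verdict = identification

21


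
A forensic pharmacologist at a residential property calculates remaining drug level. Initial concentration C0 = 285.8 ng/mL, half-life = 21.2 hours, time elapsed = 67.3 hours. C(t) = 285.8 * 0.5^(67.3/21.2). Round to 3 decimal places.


Drug concentration decay:
Number of half-lives = t / t_half = 67.3 / 21.2 = 3.174528
Decay factor = 0.5^3.174528 = 0.11075717
C(t) = 285.8 * 0.11075717 = 31.654 ng/mL

31.654


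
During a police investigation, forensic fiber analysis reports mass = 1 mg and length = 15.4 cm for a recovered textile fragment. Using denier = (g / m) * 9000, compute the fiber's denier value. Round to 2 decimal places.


Denier calculation:
Mass in grams = 1 mg / 1000 = 0.001 g
Length in meters = 15.4 cm / 100 = 0.154 m
Linear density = mass / length = 0.001 / 0.154 = 0.00649351 g/m
Denier = (g/m) * 9000 = 0.00649351 * 9000 = 58.44

58.44


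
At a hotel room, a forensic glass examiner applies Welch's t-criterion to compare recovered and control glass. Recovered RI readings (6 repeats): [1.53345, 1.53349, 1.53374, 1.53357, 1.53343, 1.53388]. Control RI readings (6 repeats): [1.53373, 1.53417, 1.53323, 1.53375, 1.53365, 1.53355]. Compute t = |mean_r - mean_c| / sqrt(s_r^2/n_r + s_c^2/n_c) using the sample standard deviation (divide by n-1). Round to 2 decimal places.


Welch's t-criterion for glass RI comparison:
Recovered mean = sum / n_r = 9.20156 / 6 = 1.5335933
Control mean = sum / n_c = 9.20208 / 6 = 1.53368
Recovered sample variance s_r^2 = 3.24267e-08
Control sample variance s_c^2 = 9.356e-08
Welch SE (unpooled) = sqrt(s_r^2/n_r + s_c^2/n_c) = sqrt(5.40444e-09 + 1.55933e-08) = sqrt(2.09977e-08) = 0.000144906
|mean_r - mean_c| = 8.66667e-05
t = 8.66667e-05 / 0.000144906 = 0.60

0.60


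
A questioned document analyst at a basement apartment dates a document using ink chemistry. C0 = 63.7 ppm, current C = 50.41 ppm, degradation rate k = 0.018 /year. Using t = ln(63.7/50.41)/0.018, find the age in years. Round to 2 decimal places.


Document age estimation:
C0/C = 63.7 / 50.41 = 1.263638
ln(C0/C) = 0.233995
t = 0.233995 / 0.018 = 13.00 years

13.00


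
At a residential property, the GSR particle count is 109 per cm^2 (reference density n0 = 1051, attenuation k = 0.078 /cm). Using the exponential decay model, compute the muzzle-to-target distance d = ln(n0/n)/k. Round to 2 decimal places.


GSR distance calculation:
n0/n = 1051 / 109 = 9.642202
ln(n0/n) = 2.26615
d = 2.26615 / 0.078 = 29.05 cm

29.05


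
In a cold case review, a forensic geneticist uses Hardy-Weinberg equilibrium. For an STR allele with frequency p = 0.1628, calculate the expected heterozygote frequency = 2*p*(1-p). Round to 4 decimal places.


Hardy-Weinberg heterozygote frequency:
q = 1 - p = 1 - 0.1628 = 0.8372
2pq = 2 * 0.1628 * 0.8372 = 0.2726

0.2726


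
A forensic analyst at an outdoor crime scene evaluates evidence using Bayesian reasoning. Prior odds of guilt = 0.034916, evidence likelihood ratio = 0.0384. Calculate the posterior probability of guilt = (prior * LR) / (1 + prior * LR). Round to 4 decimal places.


Bayesian evidence evaluation:
Posterior odds = prior_odds * LR = 0.034916 * 0.0384 = 0.001340774
Posterior probability = posterior_odds / (1 + posterior_odds)
= 0.001340774 / (1 + 0.001340774)
= 0.001340774 / 1.001340774
= 0.0013

0.0013


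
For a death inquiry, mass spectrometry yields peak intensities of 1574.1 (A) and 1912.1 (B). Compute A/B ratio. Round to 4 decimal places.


Spectral peak ratio:
Peak A = 1574.1 counts
Peak B = 1912.1 counts
Ratio = 1574.1 / 1912.1 = 0.8232

0.8232


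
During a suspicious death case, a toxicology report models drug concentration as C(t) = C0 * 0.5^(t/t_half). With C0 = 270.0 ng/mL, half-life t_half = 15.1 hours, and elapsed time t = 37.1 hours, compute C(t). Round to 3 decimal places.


Drug concentration decay:
Number of half-lives = t / t_half = 37.1 / 15.1 = 2.456954
Decay factor = 0.5^2.456954 = 0.1821307
C(t) = 270.0 * 0.1821307 = 49.175 ng/mL

49.175


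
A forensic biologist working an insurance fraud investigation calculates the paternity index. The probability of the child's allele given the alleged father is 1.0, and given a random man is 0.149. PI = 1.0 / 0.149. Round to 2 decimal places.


Paternity Index calculation:
PI = P(allele|father) / P(allele|random)
PI = 1.0 / 0.149
PI = 6.71

6.71


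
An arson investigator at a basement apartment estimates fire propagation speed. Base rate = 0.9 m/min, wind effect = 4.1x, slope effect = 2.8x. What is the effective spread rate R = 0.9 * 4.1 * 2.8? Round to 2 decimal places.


Fire spread rate calculation:
R = R0 * wind_factor * slope_factor
= 0.9 * 4.1 * 2.8
= 3.69 * 2.8
= 10.33 m/min

10.33


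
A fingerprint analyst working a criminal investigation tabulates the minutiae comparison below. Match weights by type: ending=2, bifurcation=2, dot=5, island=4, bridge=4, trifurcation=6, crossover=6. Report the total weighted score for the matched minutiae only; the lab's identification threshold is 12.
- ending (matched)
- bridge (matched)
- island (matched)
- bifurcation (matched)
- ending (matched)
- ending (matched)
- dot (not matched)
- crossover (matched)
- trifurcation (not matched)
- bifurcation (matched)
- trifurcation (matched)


Weighted minutiae match score:
  ending: matched, +2 (running total 2)
  bridge: matched, +4 (running total 6)
  island: matched, +4 (running total 10)
  bifurcation: matched, +2 (running total 12)
  ending: matched, +2 (running total 14)
  ending: matched, +2 (running total 16)
  dot: not matched, +0
  crossover: matched, +6 (running total 22)
  trifurcation: not matched, +0
  bifurcation: matched, +2 (running total 24)
  trifurcation: matched, +6 (running total 30)
Total score = 30
Threshold = 12; verdict = identification

30


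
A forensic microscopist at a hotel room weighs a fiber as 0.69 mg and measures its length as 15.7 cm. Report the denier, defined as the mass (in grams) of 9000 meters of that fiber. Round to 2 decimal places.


Denier calculation:
Mass in grams = 0.69 mg / 1000 = 0.00069 g
Length in meters = 15.7 cm / 100 = 0.157 m
Linear density = mass / length = 0.00069 / 0.157 = 0.0043949 g/m
Denier = (g/m) * 9000 = 0.0043949 * 9000 = 39.55

39.55


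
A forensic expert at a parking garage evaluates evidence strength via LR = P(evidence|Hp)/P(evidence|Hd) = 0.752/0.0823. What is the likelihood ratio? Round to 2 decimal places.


Likelihood ratio calculation:
LR = P(E|Hp) / P(E|Hd)
LR = 0.752 / 0.0823
LR = 9.14

9.14


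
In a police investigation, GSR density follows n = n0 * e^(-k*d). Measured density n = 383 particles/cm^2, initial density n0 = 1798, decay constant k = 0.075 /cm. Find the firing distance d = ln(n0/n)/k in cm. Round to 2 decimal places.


GSR distance calculation:
n0/n = 1798 / 383 = 4.694517
ln(n0/n) = 1.546395
d = 1.546395 / 0.075 = 20.62 cm

20.62


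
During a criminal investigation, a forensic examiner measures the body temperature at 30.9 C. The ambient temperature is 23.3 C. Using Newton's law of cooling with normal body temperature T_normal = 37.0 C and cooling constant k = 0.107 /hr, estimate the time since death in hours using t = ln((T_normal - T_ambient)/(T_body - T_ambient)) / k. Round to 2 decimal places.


Using Newton's law of cooling:
t = ln((T_normal - T_ambient) / (T_body - T_ambient)) / k
T_normal - T_ambient = 13.7
T_body - T_ambient = 7.6
Ratio = 1.802632
ln(ratio) = 0.589248
t = 0.589248 / 0.107 = 5.51 hours

5.51


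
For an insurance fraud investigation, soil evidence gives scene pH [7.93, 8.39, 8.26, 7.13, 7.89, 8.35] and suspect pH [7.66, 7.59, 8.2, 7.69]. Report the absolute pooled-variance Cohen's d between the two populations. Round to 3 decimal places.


Pooled-variance Cohen's d for soil pH comparison:
Scene mean = 47.95 / 6 = 7.991667
Suspect mean = 31.14 / 4 = 7.785
Scene sample variance s_s^2 = 0.223137
Suspect sample variance s_c^2 = 0.0783
Pooled variance = ((n_s-1)*s_s^2 + (n_c-1)*s_c^2) / (n_s + n_c - 2) = 0.168823
Pooled SD = sqrt(0.168823) = 0.410881
Mean difference = 0.206667
|d| = |0.206667| / 0.410881 = 0.503

0.503


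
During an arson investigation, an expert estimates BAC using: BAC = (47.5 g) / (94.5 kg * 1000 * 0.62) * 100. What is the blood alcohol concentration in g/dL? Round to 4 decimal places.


Applying the Widmark formula:
BAC = (dose_g / (body_wt * 1000 * r)) * 100
Denominator = 94.5 * 1000 * 0.62 = 58590
BAC = (47.5 / 58590) * 100
BAC = 0.0811 g/dL

0.0811


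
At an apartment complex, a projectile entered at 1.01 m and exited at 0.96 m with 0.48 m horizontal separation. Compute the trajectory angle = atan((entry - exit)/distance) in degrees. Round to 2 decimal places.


Bullet trajectory angle:
Height difference = 1.01 - 0.96 = 0.05 m
angle = atan(0.05 / 0.48)
angle = atan(0.104167)
angle = 5.95 degrees

5.95


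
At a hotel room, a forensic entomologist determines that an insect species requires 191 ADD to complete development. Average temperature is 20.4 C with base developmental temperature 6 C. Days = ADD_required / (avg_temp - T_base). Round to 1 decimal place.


Insect development time:
Effective temperature = avg_temp - T_base = 20.4 - 6 = 14.4 C
Days = ADD / effective_temp = 191 / 14.4 = 13.3 days

13.3


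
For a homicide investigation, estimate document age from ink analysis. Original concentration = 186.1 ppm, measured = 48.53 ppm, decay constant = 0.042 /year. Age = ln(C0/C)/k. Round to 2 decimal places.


Document age estimation:
C0/C = 186.1 / 48.53 = 3.834741
ln(C0/C) = 1.344102
t = 1.344102 / 0.042 = 32.00 years

32.00


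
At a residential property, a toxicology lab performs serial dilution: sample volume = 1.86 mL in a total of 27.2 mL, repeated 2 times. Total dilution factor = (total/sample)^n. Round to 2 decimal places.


Dilution factor calculation:
Single dilution = V_total / V_sample = 27.2 / 1.86 ≈ 14.623656
Number of dilutions = 2
Total DF = (27.2 / 1.86)^2 (full precision, rounded at the end) = 213.85

213.85


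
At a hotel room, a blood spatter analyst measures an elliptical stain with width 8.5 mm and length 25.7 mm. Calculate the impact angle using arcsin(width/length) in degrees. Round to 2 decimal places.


Blood spatter impact angle calculation:
width / length = 8.5 / 25.7 = 0.330739
angle = arcsin(0.330739)
angle = 19.31 degrees

19.31


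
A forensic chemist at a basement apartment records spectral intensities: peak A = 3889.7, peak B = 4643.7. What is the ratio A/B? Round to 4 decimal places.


Spectral peak ratio:
Peak A = 3889.7 counts
Peak B = 4643.7 counts
Ratio = 3889.7 / 4643.7 = 0.8376

0.8376


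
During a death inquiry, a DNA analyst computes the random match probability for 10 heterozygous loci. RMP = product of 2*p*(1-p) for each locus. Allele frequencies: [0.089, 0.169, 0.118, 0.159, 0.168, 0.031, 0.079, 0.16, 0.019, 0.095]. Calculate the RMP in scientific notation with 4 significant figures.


Computing RMP for 10 loci:
Locus 1: 2 * 0.089 * 0.911 = 0.162158
Locus 2: 2 * 0.169 * 0.831 = 0.280878
Locus 3: 2 * 0.118 * 0.882 = 0.208152
Locus 4: 2 * 0.159 * 0.841 = 0.267438
Locus 5: 2 * 0.168 * 0.832 = 0.279552
Locus 6: 2 * 0.031 * 0.969 = 0.060078
Locus 7: 2 * 0.079 * 0.921 = 0.145518
Locus 8: 2 * 0.16 * 0.84 = 0.2688
Locus 9: 2 * 0.019 * 0.981 = 0.037278
Locus 10: 2 * 0.095 * 0.905 = 0.17195
RMP = 1.068e-08

1.068e-08


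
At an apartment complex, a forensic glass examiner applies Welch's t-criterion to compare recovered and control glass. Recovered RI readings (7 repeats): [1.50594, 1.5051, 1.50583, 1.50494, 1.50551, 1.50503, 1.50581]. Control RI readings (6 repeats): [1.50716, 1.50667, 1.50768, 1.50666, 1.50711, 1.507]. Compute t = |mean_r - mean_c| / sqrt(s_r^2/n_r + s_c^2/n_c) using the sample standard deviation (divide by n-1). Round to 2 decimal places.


Welch's t-criterion for glass RI comparison:
Recovered mean = sum / n_r = 10.53816 / 7 = 1.5054514
Control mean = sum / n_c = 9.04228 / 6 = 1.5070467
Recovered sample variance s_r^2 = 1.79448e-07
Control sample variance s_c^2 = 1.42307e-07
Welch SE (unpooled) = sqrt(s_r^2/n_r + s_c^2/n_c) = sqrt(2.56354e-08 + 2.37178e-08) = sqrt(4.93532e-08) = 0.000222156
|mean_r - mean_c| = 0.00159524
t = 0.00159524 / 0.000222156 = 7.18

7.18


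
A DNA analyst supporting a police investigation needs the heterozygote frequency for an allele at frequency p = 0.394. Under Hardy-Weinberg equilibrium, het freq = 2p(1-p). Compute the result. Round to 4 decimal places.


Hardy-Weinberg heterozygote frequency:
q = 1 - p = 1 - 0.394 = 0.606
2pq = 2 * 0.394 * 0.606 = 0.4775

0.4775


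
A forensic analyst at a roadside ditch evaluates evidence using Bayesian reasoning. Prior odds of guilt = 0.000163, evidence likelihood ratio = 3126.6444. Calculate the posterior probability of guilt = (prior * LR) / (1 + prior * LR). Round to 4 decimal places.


Bayesian evidence evaluation:
Posterior odds = prior_odds * LR = 0.000163 * 3126.6444 = 0.509643
Posterior probability = posterior_odds / (1 + posterior_odds)
= 0.509643 / (1 + 0.509643)
= 0.509643 / 1.509643
= 0.3376

0.3376


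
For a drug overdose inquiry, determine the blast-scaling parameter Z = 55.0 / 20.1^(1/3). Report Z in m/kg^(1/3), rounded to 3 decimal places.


Scaled distance calculation:
W^(1/3) = 20.1^(1/3) = 2.718934
Z = R / W^(1/3) = 55.0 / 2.718934
Z = 20.229 m/kg^(1/3)

20.229


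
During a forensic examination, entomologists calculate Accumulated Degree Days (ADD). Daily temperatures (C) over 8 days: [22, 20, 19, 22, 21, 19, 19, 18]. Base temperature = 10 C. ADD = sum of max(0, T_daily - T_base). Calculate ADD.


Computing ADD day by day:
Day 1: max(0, 22 - 10) = 12
Day 2: max(0, 20 - 10) = 10
Day 3: max(0, 19 - 10) = 9
Day 4: max(0, 22 - 10) = 12
Day 5: max(0, 21 - 10) = 11
Day 6: max(0, 19 - 10) = 9
Day 7: max(0, 19 - 10) = 9
Day 8: max(0, 18 - 10) = 8
Total ADD = 80

80


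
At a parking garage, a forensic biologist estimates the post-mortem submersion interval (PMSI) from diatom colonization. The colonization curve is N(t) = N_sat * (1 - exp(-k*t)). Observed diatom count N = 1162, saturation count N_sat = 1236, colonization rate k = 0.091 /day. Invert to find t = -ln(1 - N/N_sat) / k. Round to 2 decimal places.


PMSI from diatom colonization curve:
N / N_sat = 1162 / 1236 = 0.940129
1 - N/N_sat = 0.059871
ln(1 - N/N_sat) = -2.815563
t = -ln(1 - N/N_sat) / k = -(-2.815563) / 0.091 = 30.94 days

30.94
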